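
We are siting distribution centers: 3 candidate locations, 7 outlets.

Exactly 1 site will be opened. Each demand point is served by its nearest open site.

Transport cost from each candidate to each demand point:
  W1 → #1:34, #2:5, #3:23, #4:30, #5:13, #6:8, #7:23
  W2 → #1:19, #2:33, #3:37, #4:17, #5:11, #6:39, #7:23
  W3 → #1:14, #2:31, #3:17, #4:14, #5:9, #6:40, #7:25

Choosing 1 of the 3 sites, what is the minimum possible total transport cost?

136

Open {W1}.
  #1→W1 34, #2→W1 5, #3→W1 23, #4→W1 30, #5→W1 13, #6→W1 8, #7→W1 23  ⇒ total 136.
Compare {W3}: total 150.
Compare {W2}: total 179.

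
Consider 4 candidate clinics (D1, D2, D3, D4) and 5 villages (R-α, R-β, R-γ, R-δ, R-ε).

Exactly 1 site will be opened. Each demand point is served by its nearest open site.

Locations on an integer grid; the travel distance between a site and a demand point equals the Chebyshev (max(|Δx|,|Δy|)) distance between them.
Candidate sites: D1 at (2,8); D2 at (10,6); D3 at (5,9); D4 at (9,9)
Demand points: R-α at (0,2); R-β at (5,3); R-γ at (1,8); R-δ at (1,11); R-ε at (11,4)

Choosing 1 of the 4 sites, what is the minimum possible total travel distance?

Open {D1}.
  R-α→D1 6, R-β→D1 5, R-γ→D1 1, R-δ→D1 3, R-ε→D1 9  ⇒ total 24.
Compare {D3}: total 27.
Compare {D2}: total 35.
No size-1 selection does better; minimum is 24.

24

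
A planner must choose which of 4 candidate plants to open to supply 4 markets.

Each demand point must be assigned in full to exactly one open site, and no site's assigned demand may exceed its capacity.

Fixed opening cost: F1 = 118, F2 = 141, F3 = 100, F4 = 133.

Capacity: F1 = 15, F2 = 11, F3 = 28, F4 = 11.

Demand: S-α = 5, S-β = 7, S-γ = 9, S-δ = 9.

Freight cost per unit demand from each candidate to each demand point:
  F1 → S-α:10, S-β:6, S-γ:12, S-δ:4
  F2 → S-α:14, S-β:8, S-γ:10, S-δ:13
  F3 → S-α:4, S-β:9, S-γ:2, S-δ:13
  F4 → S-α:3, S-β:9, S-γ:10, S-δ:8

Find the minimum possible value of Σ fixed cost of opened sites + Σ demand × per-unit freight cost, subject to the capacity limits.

355

Open {F1, F3}; cheapest assignment that respects the capacities:
  F1 (cap 15, load 9): S-δ — cost 9×4 = 36
  F3 (cap 28, load 21): S-α, S-β, S-γ — cost 5×4 + 7×9 + 9×2 = 101
  Shipping 137, fixed 218 → total 355.
  Any other capacity-feasible assignment to {F1, F3} ships for at least 137.
Compare {F3, F4}: its best feasible assignment gives total 406.
Compare {F2, F3}: its best feasible assignment gives total 452.
Every other set of open sites that can feasibly serve all demand totals ≥ 406 even under its best assignment. Minimum: 355.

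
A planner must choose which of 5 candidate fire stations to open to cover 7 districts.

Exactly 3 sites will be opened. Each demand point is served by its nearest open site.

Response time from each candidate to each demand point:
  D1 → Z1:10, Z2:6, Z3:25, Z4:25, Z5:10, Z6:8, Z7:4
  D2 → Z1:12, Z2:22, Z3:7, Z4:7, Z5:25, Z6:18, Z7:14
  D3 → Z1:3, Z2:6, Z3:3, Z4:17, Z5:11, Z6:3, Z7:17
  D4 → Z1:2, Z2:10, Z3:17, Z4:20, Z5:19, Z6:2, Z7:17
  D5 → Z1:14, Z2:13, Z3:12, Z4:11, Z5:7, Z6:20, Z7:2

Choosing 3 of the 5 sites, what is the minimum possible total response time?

31

Open {D2, D3, D5}.
  Z1→D3 3, Z2→D3 6, Z3→D3 3, Z4→D2 7, Z5→D5 7, Z6→D3 3, Z7→D5 2  ⇒ total 31.
Compare {D3, D4, D5}: total 33.
Compare {D1, D3, D5}: total 35.
No size-3 selection does better; minimum is 31.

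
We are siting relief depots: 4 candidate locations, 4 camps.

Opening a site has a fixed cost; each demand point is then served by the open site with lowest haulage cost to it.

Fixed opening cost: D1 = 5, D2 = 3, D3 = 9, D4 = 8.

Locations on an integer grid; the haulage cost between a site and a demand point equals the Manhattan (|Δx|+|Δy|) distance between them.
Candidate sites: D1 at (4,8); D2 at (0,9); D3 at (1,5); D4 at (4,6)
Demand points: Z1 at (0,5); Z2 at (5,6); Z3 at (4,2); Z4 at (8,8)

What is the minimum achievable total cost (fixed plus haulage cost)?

Open {D4}: assign each demand point to its cheapest open site.
  Z1→D4 5, Z2→D4 1, Z3→D4 4, Z4→D4 6
  haulage cost 16, fixed 8 → total 24.
Compare {D1}: haulage cost 20 + fixed 5 = 25.
Compare {D1, D2}: haulage cost 17 + fixed 8 = 25.
Compare {D2, D4}: haulage cost 15 + fixed 11 = 26.
All other subsets cost ≥ 25. Minimum total cost: 24.

24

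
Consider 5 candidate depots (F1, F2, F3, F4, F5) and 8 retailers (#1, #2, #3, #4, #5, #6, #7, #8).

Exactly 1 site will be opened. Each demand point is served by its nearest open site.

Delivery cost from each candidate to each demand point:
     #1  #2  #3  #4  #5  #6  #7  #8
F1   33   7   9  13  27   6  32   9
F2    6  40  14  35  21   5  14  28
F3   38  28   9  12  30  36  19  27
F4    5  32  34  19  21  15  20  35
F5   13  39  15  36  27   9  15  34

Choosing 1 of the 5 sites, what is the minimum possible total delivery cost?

136

Open {F1}.
  #1→F1 33, #2→F1 7, #3→F1 9, #4→F1 13, #5→F1 27, #6→F1 6, #7→F1 32, #8→F1 9  ⇒ total 136.
Compare {F2}: total 163.
Compare {F4}: total 181.
No size-1 selection does better; minimum is 136.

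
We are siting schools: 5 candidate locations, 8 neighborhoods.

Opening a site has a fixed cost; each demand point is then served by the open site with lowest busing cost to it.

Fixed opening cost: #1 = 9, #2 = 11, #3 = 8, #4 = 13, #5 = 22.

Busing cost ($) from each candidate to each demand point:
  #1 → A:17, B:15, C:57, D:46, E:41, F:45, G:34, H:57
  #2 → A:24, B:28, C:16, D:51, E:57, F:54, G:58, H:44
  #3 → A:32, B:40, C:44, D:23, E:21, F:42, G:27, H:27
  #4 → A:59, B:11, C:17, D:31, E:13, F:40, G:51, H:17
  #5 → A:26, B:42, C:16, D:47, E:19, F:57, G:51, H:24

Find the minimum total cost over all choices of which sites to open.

195

Open {#1, #3, #4}: assign each demand point to its cheapest open site.
  A→#1 17, B→#4 11, C→#4 17, D→#3 23, E→#4 13, F→#4 40, G→#3 27, H→#4 17
  busing cost 165, fixed 30 → total 195.
Compare {#3, #4}: busing cost 180 + fixed 21 = 201.
Compare {#1, #4}: busing cost 180 + fixed 22 = 202.
Compare {#2, #3, #4}: busing cost 171 + fixed 32 = 203.
All other subsets cost ≥ 201. Minimum total cost: 195.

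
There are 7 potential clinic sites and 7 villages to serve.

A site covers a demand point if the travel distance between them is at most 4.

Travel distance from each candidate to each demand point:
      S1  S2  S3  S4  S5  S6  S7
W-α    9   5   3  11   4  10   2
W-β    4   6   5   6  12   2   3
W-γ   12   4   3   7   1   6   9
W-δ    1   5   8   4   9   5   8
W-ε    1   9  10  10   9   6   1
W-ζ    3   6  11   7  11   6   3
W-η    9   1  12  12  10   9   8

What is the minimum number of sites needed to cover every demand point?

3

Coverage sets (demand points within 4 of each site):
  W-α: {S3, S5, S7}
  W-β: {S1, S6, S7}
  W-γ: {S2, S3, S5}
  W-δ: {S1, S4}
  W-ε: {S1, S7}
  W-ζ: {S1, S7}
  W-η: {S2}
No 2 sites suffice: every size-2 union leaves at least one demand point uncovered.
But {W-β, W-γ, W-δ} covers everything, so the minimum is 3.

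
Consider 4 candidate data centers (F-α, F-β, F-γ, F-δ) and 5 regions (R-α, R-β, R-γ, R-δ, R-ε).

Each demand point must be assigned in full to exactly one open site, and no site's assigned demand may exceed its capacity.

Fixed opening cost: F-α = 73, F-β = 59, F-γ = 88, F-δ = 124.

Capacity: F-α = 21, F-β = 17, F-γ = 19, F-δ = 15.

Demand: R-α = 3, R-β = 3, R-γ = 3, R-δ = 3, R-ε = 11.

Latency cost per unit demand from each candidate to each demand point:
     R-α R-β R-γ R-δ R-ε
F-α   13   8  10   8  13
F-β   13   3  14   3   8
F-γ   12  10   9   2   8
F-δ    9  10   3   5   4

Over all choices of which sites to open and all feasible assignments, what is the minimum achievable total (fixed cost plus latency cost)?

293

Open {F-β, F-δ}; cheapest assignment that respects the capacities:
  F-β (cap 17, load 9): R-α, R-β, R-δ — cost 3×13 + 3×3 + 3×3 = 57
  F-δ (cap 15, load 14): R-γ, R-ε — cost 3×3 + 11×4 = 53
  Shipping 110, fixed 183 → total 293.
  Any other capacity-feasible assignment to {F-β, F-δ} ships for at least 110.
Compare {F-α, F-β}: its best feasible assignment gives total 307.
Compare {F-β, F-γ}: its best feasible assignment gives total 313.
Every other set of open sites that can feasibly serve all demand totals ≥ 307 even under its best assignment. Minimum: 293.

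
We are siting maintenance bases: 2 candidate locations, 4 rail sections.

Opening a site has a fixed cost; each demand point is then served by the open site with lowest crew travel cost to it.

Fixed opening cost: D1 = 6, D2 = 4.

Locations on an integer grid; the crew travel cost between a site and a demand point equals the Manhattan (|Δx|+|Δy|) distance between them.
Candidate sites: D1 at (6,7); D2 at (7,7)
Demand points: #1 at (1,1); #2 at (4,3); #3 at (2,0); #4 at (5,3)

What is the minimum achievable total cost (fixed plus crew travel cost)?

Open {D1}: assign each demand point to its cheapest open site.
  #1→D1 11, #2→D1 6, #3→D1 11, #4→D1 5
  crew travel cost 33, fixed 6 → total 39.
Compare {D2}: crew travel cost 37 + fixed 4 = 41.
Compare {D1, D2}: crew travel cost 33 + fixed 10 = 43.

39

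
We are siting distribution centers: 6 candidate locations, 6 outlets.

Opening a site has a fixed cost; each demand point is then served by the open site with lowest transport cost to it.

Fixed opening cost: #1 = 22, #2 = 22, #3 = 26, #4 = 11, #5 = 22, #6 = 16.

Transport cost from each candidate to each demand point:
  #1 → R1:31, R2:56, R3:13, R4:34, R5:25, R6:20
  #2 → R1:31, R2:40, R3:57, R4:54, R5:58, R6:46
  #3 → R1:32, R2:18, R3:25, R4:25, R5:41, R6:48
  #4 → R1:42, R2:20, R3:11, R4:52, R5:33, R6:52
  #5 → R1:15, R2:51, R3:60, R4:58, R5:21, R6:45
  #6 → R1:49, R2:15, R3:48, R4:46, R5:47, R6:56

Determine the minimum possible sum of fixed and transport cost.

Open {#1, #4}: assign each demand point to its cheapest open site.
  R1→#1 31, R2→#4 20, R3→#4 11, R4→#1 34, R5→#1 25, R6→#1 20
  transport cost 141, fixed 33 → total 174.
Compare {#1, #6}: transport cost 138 + fixed 38 = 176.
Compare {#1, #4, #5}: transport cost 121 + fixed 55 = 176.
Compare {#1, #5, #6}: transport cost 118 + fixed 60 = 178.
All other subsets cost ≥ 176. Minimum total cost: 174.

174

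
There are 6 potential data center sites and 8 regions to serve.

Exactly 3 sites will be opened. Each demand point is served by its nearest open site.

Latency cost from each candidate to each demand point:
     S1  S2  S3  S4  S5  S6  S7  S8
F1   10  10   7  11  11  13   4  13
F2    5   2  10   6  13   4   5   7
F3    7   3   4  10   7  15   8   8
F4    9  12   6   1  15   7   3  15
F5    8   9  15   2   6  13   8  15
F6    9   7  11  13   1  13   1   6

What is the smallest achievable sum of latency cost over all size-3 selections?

26

Open {F2, F4, F6}.
  S1→F2 5, S2→F2 2, S3→F4 6, S4→F4 1, S5→F6 1, S6→F2 4, S7→F6 1, S8→F6 6  ⇒ total 26.
Compare {F2, F3, F6}: total 29.
Compare {F3, F4, F6}: total 30.
No size-3 selection does better; minimum is 26.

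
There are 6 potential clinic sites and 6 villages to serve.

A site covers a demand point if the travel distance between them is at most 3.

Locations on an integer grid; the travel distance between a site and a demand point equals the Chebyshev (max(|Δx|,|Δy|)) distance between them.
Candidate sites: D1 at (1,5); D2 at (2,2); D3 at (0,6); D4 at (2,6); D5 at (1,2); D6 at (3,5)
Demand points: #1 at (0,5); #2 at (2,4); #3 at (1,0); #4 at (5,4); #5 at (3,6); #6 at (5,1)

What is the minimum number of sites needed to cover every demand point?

Coverage sets (demand points within 3 of each site):
  D1: {#1, #2, #5}
  D2: {#1, #2, #3, #4, #6}
  D3: {#1, #2, #5}
  D4: {#1, #2, #4, #5}
  D5: {#1, #2, #3}
  D6: {#1, #2, #4, #5}
No single site covers all 6 demand points.
But {D1, D2} covers everything, so the minimum is 2.

2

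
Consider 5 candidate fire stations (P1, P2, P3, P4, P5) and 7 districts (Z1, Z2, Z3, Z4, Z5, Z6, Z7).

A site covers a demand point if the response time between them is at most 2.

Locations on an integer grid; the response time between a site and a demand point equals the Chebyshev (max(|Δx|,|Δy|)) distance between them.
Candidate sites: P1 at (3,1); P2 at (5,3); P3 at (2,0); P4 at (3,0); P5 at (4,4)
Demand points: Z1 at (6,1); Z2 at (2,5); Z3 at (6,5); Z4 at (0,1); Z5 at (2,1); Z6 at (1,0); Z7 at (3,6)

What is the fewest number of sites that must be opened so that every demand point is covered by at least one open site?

3

Coverage sets (demand points within 2 of each site):
  P1: {Z5, Z6}
  P2: {Z1, Z3}
  P3: {Z4, Z5, Z6}
  P4: {Z5, Z6}
  P5: {Z2, Z3, Z7}
No 2 sites suffice: every size-2 union leaves at least one demand point uncovered.
But {P2, P3, P5} covers everything, so the minimum is 3.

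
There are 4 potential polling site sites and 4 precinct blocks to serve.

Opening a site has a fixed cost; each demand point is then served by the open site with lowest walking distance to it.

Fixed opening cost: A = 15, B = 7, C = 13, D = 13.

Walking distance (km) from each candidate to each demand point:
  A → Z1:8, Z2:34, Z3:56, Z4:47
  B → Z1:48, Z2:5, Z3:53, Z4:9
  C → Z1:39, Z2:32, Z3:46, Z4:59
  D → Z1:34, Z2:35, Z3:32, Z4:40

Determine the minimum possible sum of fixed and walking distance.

Open {A, B, D}: assign each demand point to its cheapest open site.
  Z1→A 8, Z2→B 5, Z3→D 32, Z4→B 9
  walking distance 54, fixed 35 → total 89.
Compare {A, B}: walking distance 75 + fixed 22 = 97.
Compare {B, D}: walking distance 80 + fixed 20 = 100.
Compare {A, B, C, D}: walking distance 54 + fixed 48 = 102.
All other subsets cost ≥ 97. Minimum total cost: 89.

89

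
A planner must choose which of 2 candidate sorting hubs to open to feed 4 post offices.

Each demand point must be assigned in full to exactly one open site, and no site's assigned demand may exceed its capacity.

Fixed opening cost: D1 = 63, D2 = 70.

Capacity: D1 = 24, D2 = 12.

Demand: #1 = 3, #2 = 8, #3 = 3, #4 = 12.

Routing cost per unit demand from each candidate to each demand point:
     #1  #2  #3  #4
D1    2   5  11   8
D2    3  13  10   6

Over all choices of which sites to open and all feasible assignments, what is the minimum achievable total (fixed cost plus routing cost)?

284

Open {D1, D2}; cheapest assignment that respects the capacities:
  D1 (cap 24, load 14): #1, #2, #3 — cost 3×2 + 8×5 + 3×11 = 79
  D2 (cap 12, load 12): #4 — cost 12×6 = 72
  Shipping 151, fixed 133 → total 284.
  Any other capacity-feasible assignment to {D1, D2} ships for at least 151.
Total demand is 26 and no other set of sites has combined capacity ≥ 26, so {D1, D2} is the only feasible choice of open sites. Minimum: 284.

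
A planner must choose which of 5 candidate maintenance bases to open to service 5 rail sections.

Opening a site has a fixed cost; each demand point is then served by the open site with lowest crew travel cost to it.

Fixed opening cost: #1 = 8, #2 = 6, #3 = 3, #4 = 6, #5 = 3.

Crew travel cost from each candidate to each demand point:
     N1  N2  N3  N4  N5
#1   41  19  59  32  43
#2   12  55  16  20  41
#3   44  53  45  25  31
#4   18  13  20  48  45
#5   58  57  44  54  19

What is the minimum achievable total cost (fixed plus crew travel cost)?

95

Open {#2, #4, #5}: assign each demand point to its cheapest open site.
  N1→#2 12, N2→#4 13, N3→#2 16, N4→#2 20, N5→#5 19
  crew travel cost 80, fixed 15 → total 95.
Compare {#2, #3, #4, #5}: crew travel cost 80 + fixed 18 = 98.
Compare {#1, #2, #5}: crew travel cost 86 + fixed 17 = 103.
Compare {#1, #2, #4, #5}: crew travel cost 80 + fixed 23 = 103.
All other subsets cost ≥ 98. Minimum total cost: 95.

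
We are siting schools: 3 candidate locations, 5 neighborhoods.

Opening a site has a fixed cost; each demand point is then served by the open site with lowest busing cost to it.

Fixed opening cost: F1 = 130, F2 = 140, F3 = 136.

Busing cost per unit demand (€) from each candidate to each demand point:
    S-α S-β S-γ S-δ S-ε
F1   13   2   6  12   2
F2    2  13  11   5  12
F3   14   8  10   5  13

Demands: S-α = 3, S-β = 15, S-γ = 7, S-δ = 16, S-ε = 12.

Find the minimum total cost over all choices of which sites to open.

Open {F1, F2}: assign each demand point to its cheapest open site.
  S-α→F2 3×2=6, S-β→F1 15×2=30, S-γ→F1 7×6=42, S-δ→F2 16×5=80, S-ε→F1 12×2=24
  busing cost 182, fixed 270 → total 452.
Compare {F1}: busing cost 327 + fixed 130 = 457.
Compare {F1, F3}: busing cost 215 + fixed 266 = 481.
Compare {F1, F2, F3}: busing cost 182 + fixed 406 = 588.
All other subsets cost ≥ 457. Minimum total cost: 452.

452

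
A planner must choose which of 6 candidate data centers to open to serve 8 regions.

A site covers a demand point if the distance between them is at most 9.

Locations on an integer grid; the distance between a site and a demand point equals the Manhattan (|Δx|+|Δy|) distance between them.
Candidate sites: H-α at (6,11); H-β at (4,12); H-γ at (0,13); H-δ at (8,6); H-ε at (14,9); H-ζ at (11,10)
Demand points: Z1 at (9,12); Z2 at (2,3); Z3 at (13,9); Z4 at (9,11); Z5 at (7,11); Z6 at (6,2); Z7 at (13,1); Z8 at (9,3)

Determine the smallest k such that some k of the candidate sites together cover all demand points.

2

Coverage sets (demand points within 9 of each site):
  H-α: {Z1, Z3, Z4, Z5, Z6}
  H-β: {Z1, Z4, Z5}
  H-γ: {Z5}
  H-δ: {Z1, Z2, Z3, Z4, Z5, Z6, Z8}
  H-ε: {Z1, Z3, Z4, Z5, Z7}
  H-ζ: {Z1, Z3, Z4, Z5, Z8}
No single site covers all 8 demand points.
But {H-δ, H-ε} covers everything, so the minimum is 2.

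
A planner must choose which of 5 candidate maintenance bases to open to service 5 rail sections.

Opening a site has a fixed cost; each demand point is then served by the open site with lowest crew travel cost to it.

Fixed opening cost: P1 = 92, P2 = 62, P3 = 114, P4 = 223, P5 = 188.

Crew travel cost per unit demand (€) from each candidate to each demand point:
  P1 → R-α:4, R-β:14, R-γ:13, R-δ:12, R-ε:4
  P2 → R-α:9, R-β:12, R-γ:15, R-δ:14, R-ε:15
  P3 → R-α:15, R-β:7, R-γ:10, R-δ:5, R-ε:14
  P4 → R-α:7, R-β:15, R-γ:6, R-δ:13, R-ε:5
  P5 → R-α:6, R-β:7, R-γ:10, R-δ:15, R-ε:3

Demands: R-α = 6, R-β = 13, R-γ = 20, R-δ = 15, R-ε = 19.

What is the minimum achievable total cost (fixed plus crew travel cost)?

Open {P1, P3}: assign each demand point to its cheapest open site.
  R-α→P1 6×4=24, R-β→P3 13×7=91, R-γ→P3 20×10=200, R-δ→P3 15×5=75, R-ε→P1 19×4=76
  crew travel cost 466, fixed 206 → total 672.
Compare {P1, P2, P3}: crew travel cost 466 + fixed 268 = 734.
Compare {P3, P4}: crew travel cost 423 + fixed 337 = 760.
Compare {P3, P5}: crew travel cost 459 + fixed 302 = 761.
All other subsets cost ≥ 734. Minimum total cost: 672.

672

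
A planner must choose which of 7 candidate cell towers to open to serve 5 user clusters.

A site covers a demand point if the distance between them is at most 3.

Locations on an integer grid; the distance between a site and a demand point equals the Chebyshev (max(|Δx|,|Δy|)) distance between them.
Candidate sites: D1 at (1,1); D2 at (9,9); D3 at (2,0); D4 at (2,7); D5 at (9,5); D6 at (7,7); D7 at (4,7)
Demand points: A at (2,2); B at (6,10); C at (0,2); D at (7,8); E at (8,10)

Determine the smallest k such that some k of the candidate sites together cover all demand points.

Coverage sets (demand points within 3 of each site):
  D1: {A, C}
  D2: {B, D, E}
  D3: {A, C}
  D4: {}
  D5: {D}
  D6: {B, D, E}
  D7: {B, D}
No single site covers all 5 demand points.
But {D1, D2} covers everything, so the minimum is 2.

2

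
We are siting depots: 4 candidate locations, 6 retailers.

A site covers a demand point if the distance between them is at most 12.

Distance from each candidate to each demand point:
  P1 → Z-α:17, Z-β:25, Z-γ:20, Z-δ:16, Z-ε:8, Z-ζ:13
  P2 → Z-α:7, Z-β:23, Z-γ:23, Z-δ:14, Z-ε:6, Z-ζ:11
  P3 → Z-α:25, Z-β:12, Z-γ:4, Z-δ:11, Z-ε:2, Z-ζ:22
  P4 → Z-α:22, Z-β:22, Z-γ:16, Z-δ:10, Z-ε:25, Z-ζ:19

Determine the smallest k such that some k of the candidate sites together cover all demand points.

2

Coverage sets (demand points within 12 of each site):
  P1: {Z-ε}
  P2: {Z-α, Z-ε, Z-ζ}
  P3: {Z-β, Z-γ, Z-δ, Z-ε}
  P4: {Z-δ}
No single site covers all 6 demand points.
But {P2, P3} covers everything, so the minimum is 2.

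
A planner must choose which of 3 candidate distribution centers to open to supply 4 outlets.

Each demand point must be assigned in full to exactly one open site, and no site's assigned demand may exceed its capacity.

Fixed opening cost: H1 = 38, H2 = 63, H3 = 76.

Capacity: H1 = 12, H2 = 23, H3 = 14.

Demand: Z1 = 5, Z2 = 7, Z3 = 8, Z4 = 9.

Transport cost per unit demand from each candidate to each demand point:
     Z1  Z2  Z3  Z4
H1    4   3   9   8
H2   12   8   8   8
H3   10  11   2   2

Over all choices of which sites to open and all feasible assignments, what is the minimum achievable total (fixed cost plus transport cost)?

Open {H1, H2}; cheapest assignment that respects the capacities:
  H1 (cap 12, load 12): Z1, Z2 — cost 5×4 + 7×3 = 41
  H2 (cap 23, load 17): Z3, Z4 — cost 8×8 + 9×8 = 136
  Shipping 177, fixed 101 → total 278.
  Any other capacity-feasible assignment to {H1, H2} ships for at least 177.
Compare {H1, H2, H3}: its best feasible assignment gives total 300.
Compare {H2, H3}: its best feasible assignment gives total 327.
Every other set of open sites that can feasibly serve all demand totals ≥ 300 even under its best assignment. Minimum: 278.

278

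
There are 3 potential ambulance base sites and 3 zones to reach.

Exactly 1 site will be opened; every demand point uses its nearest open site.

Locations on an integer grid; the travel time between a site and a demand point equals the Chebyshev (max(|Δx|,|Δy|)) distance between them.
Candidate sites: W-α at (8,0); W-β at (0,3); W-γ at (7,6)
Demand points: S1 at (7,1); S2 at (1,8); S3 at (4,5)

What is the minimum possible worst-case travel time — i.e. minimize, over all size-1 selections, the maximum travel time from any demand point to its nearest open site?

6

Open {W-γ}.
  Farthest demand point is S2 at travel time 6 (to W-γ); all others are ≤ 6.
With {W-β} the worst case is 7.
With {W-α} the worst case is 8.
No size-1 selection achieves below 6.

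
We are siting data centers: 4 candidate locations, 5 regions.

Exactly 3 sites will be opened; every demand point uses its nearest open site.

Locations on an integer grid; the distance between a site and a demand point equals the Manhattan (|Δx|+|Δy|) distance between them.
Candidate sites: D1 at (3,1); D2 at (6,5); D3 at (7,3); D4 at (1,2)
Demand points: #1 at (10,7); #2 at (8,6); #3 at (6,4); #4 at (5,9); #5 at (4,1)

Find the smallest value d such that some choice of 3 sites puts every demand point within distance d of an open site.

Open {D1, D2, D3}.
  Farthest demand point is #1 at distance 6 (to D2); all others are ≤ 6.
With {D1, D2, D4} the worst case is 6.
With {D2, D3, D4} the worst case is 6.
No size-3 selection achieves below 6.

6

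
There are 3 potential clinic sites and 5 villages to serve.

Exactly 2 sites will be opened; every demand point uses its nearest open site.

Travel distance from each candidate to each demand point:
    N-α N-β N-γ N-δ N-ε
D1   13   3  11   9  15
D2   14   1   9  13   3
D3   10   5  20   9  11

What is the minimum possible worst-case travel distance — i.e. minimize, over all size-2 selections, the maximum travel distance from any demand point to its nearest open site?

10

Open {D2, D3}.
  Farthest demand point is N-α at travel distance 10 (to D3); all others are ≤ 10.
With {D1, D3} the worst case is 11.
With {D1, D2} the worst case is 13.
No size-2 selection achieves below 10.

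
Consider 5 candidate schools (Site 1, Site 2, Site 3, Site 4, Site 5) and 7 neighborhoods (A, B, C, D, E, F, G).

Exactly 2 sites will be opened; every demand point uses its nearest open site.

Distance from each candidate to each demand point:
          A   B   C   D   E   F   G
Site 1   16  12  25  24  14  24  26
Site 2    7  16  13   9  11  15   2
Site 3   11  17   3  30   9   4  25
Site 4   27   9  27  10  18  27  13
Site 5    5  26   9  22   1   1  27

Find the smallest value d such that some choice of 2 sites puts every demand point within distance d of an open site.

Open {Site 3, Site 4}.
  Farthest demand point is G at distance 13 (to Site 4); all others are ≤ 13.
With {Site 4, Site 5} the worst case is 13.
With {Site 1, Site 2} the worst case is 15.
No size-2 selection achieves below 13.

13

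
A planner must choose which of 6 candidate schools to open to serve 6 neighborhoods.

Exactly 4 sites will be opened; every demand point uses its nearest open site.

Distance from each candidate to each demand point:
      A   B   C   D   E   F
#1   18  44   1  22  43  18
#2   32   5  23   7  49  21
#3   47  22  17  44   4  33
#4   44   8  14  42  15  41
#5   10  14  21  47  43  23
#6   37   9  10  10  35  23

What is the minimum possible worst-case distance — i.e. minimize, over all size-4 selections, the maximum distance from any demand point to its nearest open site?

Open {#1, #2, #3, #4}.
  Farthest demand point is A at distance 18 (to #1); all others are ≤ 18.
With {#1, #2, #3, #5} the worst case is 18.
With {#1, #2, #3, #6} the worst case is 18.
No size-4 selection achieves below 18.

18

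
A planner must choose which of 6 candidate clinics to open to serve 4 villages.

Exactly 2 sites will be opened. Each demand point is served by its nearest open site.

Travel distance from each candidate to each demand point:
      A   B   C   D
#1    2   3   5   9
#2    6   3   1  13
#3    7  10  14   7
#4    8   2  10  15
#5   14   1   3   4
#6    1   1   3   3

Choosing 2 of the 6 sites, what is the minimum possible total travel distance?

6

Open {#2, #6}.
  A→#6 1, B→#6 1, C→#2 1, D→#6 3  ⇒ total 6.
Compare {#1, #6}: total 8.
Compare {#3, #6}: total 8.
No size-2 selection does better; minimum is 6.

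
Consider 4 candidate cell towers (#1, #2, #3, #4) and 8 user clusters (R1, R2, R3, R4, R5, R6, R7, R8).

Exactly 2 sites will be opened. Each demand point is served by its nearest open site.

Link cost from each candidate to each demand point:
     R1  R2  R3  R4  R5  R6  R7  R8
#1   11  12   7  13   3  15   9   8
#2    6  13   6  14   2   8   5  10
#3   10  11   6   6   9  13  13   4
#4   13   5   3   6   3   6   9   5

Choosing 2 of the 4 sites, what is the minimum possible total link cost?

Open {#2, #4}.
  R1→#2 6, R2→#4 5, R3→#4 3, R4→#4 6, R5→#2 2, R6→#4 6, R7→#2 5, R8→#4 5  ⇒ total 38.
Compare {#3, #4}: total 46.
Compare {#1, #4}: total 48.
No size-2 selection does better; minimum is 38.

38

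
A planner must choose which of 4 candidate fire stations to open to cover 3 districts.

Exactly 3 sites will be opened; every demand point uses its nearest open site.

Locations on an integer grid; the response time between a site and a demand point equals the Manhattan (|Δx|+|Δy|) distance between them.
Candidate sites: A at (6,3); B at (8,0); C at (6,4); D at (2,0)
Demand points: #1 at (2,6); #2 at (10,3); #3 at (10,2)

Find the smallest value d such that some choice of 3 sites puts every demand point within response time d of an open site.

6

Open {A, B, C}.
  Farthest demand point is #1 at response time 6 (to C); all others are ≤ 6.
With {A, B, D} the worst case is 6.
With {A, C, D} the worst case is 6.
No size-3 selection achieves below 6.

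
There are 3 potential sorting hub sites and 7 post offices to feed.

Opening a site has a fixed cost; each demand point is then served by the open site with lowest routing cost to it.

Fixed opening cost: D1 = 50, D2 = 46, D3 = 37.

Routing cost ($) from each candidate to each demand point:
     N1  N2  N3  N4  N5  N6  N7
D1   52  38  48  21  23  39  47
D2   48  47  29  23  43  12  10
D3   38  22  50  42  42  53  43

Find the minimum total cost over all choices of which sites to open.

258

Open {D2}: assign each demand point to its cheapest open site.
  N1→D2 48, N2→D2 47, N3→D2 29, N4→D2 23, N5→D2 43, N6→D2 12, N7→D2 10
  routing cost 212, fixed 46 → total 258.
Compare {D2, D3}: routing cost 176 + fixed 83 = 259.
Compare {D1, D2}: routing cost 181 + fixed 96 = 277.
Compare {D1, D2, D3}: routing cost 155 + fixed 133 = 288.
All other subsets cost ≥ 259. Minimum total cost: 258.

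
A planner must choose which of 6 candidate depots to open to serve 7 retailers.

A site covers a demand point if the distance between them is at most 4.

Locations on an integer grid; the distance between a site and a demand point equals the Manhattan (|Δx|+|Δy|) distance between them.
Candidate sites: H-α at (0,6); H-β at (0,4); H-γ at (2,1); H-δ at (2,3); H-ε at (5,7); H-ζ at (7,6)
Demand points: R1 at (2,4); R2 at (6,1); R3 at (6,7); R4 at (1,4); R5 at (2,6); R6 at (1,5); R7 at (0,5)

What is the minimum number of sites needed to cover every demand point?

3

Coverage sets (demand points within 4 of each site):
  H-α: {R1, R4, R5, R6, R7}
  H-β: {R1, R4, R5, R6, R7}
  H-γ: {R1, R2, R4}
  H-δ: {R1, R4, R5, R6, R7}
  H-ε: {R3, R5}
  H-ζ: {R3}
No 2 sites suffice: every size-2 union leaves at least one demand point uncovered.
But {H-α, H-γ, H-ε} covers everything, so the minimum is 3.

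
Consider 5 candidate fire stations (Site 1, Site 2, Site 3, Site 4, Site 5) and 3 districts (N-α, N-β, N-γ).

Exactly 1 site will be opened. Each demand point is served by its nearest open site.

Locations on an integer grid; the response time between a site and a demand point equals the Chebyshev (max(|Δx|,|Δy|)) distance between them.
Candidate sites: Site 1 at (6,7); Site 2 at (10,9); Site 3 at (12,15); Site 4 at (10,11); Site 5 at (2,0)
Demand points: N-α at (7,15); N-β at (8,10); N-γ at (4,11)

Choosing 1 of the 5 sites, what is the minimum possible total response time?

12

Open {Site 4}.
  N-α→Site 4 4, N-β→Site 4 2, N-γ→Site 4 6  ⇒ total 12.
Compare {Site 2}: total 14.
Compare {Site 1}: total 15.
No size-1 selection does better; minimum is 12.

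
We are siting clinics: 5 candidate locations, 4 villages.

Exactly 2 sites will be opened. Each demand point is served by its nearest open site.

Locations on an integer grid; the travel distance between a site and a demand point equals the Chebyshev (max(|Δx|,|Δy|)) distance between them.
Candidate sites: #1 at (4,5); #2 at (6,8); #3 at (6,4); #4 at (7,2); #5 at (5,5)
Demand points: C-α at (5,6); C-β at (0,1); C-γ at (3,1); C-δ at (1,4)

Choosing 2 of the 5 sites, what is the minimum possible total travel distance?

Open {#1, #3}.
  C-α→#1 1, C-β→#1 4, C-γ→#3 3, C-δ→#1 3  ⇒ total 11.
Compare {#1, #2}: total 12.
Compare {#1, #4}: total 12.
No size-2 selection does better; minimum is 11.

11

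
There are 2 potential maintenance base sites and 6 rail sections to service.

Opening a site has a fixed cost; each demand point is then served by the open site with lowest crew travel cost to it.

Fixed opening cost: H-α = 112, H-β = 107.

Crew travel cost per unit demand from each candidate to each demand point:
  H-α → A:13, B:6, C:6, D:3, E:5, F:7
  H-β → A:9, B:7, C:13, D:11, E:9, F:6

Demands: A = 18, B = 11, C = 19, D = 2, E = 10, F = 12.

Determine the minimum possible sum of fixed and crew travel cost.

666

Open {H-α}: assign each demand point to its cheapest open site.
  A→H-α 18×13=234, B→H-α 11×6=66, C→H-α 19×6=114, D→H-α 2×3=6, E→H-α 10×5=50, F→H-α 12×7=84
  crew travel cost 554, fixed 112 → total 666.
Compare {H-α, H-β}: crew travel cost 470 + fixed 219 = 689.
Compare {H-β}: crew travel cost 670 + fixed 107 = 777.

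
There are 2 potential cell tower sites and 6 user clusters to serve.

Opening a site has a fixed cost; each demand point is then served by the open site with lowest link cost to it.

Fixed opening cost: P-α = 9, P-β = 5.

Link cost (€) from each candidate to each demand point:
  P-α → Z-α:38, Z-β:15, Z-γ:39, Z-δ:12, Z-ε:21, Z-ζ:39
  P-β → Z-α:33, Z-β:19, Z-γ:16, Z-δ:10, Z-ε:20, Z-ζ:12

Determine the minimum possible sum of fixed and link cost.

Open {P-β}: assign each demand point to its cheapest open site.
  Z-α→P-β 33, Z-β→P-β 19, Z-γ→P-β 16, Z-δ→P-β 10, Z-ε→P-β 20, Z-ζ→P-β 12
  link cost 110, fixed 5 → total 115.
Compare {P-α, P-β}: link cost 106 + fixed 14 = 120.
Compare {P-α}: link cost 164 + fixed 9 = 173.

115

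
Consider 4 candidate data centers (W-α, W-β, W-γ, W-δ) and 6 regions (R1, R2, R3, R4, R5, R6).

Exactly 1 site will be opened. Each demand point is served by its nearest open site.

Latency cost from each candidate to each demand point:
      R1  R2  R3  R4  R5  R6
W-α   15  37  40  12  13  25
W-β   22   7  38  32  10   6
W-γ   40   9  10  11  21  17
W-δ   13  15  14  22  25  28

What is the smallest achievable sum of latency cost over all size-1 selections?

108

Open {W-γ}.
  R1→W-γ 40, R2→W-γ 9, R3→W-γ 10, R4→W-γ 11, R5→W-γ 21, R6→W-γ 17  ⇒ total 108.
Compare {W-β}: total 115.
Compare {W-δ}: total 117.
No size-1 selection does better; minimum is 108.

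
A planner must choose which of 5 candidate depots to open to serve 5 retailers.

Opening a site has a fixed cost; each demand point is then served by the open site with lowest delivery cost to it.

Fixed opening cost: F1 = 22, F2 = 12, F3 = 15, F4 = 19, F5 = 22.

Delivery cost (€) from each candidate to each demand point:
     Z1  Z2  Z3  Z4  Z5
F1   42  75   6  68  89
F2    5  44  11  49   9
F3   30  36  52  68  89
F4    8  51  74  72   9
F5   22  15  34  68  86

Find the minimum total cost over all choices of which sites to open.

Open {F2, F5}: assign each demand point to its cheapest open site.
  Z1→F2 5, Z2→F5 15, Z3→F2 11, Z4→F2 49, Z5→F2 9
  delivery cost 89, fixed 34 → total 123.
Compare {F2}: delivery cost 118 + fixed 12 = 130.
Compare {F2, F3}: delivery cost 110 + fixed 27 = 137.
Compare {F2, F3, F5}: delivery cost 89 + fixed 49 = 138.
All other subsets cost ≥ 130. Minimum total cost: 123.

123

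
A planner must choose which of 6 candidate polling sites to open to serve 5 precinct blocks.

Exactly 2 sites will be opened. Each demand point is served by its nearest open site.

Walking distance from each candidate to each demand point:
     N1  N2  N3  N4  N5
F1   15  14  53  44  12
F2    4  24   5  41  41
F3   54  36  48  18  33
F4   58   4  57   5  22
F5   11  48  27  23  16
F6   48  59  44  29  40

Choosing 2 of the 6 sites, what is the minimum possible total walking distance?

40

Open {F2, F4}.
  N1→F2 4, N2→F4 4, N3→F2 5, N4→F4 5, N5→F4 22  ⇒ total 40.
Compare {F4, F5}: total 63.
Compare {F2, F5}: total 72.
No size-2 selection does better; minimum is 40.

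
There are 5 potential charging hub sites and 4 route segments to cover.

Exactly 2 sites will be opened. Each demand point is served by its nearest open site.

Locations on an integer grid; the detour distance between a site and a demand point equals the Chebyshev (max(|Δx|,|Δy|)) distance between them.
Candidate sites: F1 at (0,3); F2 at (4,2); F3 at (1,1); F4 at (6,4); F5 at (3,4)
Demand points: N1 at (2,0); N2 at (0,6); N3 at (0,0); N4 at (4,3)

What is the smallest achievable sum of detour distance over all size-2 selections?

Open {F3, F5}.
  N1→F3 1, N2→F5 3, N3→F3 1, N4→F5 1  ⇒ total 6.
Compare {F2, F3}: total 7.
Compare {F1, F3}: total 8.
No size-2 selection does better; minimum is 6.

6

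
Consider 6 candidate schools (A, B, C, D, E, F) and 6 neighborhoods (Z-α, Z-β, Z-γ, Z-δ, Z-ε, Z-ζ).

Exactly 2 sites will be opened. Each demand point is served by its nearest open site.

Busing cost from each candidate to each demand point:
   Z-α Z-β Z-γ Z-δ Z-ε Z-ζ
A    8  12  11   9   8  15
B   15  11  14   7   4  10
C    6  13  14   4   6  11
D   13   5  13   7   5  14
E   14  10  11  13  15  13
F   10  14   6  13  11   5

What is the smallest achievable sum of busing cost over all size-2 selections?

Open {D, F}.
  Z-α→F 10, Z-β→D 5, Z-γ→F 6, Z-δ→D 7, Z-ε→D 5, Z-ζ→F 5  ⇒ total 38.
Compare {C, F}: total 40.
Compare {B, F}: total 43.
No size-2 selection does better; minimum is 38.

38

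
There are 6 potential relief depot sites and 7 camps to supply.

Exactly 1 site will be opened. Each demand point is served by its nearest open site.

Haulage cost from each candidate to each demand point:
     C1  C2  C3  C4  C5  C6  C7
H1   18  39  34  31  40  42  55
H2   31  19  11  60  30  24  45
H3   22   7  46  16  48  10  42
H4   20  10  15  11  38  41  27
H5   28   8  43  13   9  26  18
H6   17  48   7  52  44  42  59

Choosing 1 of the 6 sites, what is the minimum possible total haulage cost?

145

Open {H5}.
  C1→H5 28, C2→H5 8, C3→H5 43, C4→H5 13, C5→H5 9, C6→H5 26, C7→H5 18  ⇒ total 145.
Compare {H4}: total 162.
Compare {H3}: total 191.
No size-1 selection does better; minimum is 145.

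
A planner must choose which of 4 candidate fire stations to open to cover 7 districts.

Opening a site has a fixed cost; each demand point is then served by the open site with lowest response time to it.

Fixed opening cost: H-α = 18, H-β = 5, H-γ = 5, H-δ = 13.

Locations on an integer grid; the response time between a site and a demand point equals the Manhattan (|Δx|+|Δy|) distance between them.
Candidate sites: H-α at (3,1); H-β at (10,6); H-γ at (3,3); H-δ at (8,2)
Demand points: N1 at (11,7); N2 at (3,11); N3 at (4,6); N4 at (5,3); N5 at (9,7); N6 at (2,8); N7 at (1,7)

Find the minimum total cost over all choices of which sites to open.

Open {H-β, H-γ}: assign each demand point to its cheapest open site.
  N1→H-β 2, N2→H-γ 8, N3→H-γ 4, N4→H-γ 2, N5→H-β 2, N6→H-γ 6, N7→H-γ 6
  response time 30, fixed 10 → total 40.
Compare {H-γ}: response time 48 + fixed 5 = 53.
Compare {H-β, H-γ, H-δ}: response time 30 + fixed 23 = 53.
Compare {H-β}: response time 50 + fixed 5 = 55.
All other subsets cost ≥ 53. Minimum total cost: 40.

40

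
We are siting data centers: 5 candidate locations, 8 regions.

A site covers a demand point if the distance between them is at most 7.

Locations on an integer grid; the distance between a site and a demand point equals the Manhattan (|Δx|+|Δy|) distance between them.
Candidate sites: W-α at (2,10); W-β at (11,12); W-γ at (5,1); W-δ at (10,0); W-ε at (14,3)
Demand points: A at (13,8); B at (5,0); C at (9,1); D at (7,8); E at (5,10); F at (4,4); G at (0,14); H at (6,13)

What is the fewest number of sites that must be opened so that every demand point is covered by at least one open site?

Coverage sets (demand points within 7 of each site):
  W-α: {D, E, G, H}
  W-β: {A, H}
  W-γ: {B, C, F}
  W-δ: {B, C}
  W-ε: {A, C}
No 2 sites suffice: every size-2 union leaves at least one demand point uncovered.
But {W-α, W-β, W-γ} covers everything, so the minimum is 3.

3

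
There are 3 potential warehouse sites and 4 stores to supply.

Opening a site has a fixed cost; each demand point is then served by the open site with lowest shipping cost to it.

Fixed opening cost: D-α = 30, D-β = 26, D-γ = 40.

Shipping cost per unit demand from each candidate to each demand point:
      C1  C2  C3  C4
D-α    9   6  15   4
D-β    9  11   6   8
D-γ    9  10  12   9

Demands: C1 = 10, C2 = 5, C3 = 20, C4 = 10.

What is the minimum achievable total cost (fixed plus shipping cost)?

Open {D-α, D-β}: assign each demand point to its cheapest open site.
  C1→D-α 10×9=90, C2→D-α 5×6=30, C3→D-β 20×6=120, C4→D-α 10×4=40
  shipping cost 280, fixed 56 → total 336.
Compare {D-β}: shipping cost 345 + fixed 26 = 371.
Compare {D-α, D-β, D-γ}: shipping cost 280 + fixed 96 = 376.
Compare {D-β, D-γ}: shipping cost 340 + fixed 66 = 406.
All other subsets cost ≥ 371. Minimum total cost: 336.

336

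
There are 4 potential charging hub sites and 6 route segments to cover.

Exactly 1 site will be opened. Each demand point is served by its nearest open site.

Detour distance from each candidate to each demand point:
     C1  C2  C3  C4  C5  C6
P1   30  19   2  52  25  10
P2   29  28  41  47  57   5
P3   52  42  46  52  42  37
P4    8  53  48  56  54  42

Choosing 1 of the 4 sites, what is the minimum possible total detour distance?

Open {P1}.
  C1→P1 30, C2→P1 19, C3→P1 2, C4→P1 52, C5→P1 25, C6→P1 10  ⇒ total 138.
Compare {P2}: total 207.
Compare {P4}: total 261.
No size-1 selection does better; minimum is 138.

138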